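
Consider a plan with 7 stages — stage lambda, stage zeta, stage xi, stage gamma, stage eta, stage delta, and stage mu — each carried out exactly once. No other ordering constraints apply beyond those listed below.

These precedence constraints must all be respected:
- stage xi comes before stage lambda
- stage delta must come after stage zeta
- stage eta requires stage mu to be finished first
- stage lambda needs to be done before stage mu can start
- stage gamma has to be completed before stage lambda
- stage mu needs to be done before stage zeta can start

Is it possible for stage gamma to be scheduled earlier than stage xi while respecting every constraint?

Yes

The constraints leave stage gamma and stage xi unordered relative to each other; nothing requires stage xi earlier.
So a valid ordering placing stage gamma earlier than stage xi exists.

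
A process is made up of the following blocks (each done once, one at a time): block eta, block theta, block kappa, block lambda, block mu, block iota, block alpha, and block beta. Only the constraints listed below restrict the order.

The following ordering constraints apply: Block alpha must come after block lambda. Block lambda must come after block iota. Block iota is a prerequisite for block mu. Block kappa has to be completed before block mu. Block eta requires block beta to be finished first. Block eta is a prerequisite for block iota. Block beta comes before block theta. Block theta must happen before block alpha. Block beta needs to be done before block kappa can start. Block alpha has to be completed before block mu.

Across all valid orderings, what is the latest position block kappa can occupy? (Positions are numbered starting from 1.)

The only block forced after block kappa (directly or by a chain) is block mu.
With 1 mandatory successor out of 8 blocks total, the latest slot for block kappa is 8−1 = 7, and it's reachable by doing all non-successors before block kappa.

7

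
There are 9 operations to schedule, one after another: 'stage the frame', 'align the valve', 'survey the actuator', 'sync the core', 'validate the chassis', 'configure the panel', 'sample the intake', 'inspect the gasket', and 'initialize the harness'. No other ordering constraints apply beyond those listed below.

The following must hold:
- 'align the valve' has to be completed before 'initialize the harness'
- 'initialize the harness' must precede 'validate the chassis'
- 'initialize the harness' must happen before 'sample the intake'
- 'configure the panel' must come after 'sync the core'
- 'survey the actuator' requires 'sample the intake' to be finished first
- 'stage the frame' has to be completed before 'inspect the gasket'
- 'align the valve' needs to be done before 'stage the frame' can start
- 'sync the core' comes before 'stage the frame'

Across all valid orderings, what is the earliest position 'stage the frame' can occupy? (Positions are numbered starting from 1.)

3

The operations that are forced before 'stage the frame', directly or transitively, are 'align the valve', 'sync the core'. That's 2 operations.
With 2 mandatory predecessors, the earliest 'stage the frame' can sit is position 2+1 = 3, and placing just those 2 first achieves it.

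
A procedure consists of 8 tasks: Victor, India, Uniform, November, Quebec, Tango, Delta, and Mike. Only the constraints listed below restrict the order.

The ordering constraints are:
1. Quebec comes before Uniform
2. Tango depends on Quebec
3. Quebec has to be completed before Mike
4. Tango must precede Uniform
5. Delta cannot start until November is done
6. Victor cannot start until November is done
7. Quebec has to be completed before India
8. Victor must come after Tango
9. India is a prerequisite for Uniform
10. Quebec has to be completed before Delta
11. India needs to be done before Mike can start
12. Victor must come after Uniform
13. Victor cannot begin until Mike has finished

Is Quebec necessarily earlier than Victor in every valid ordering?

Tracing the constraints gives a chain: Quebec → Uniform → Victor.
Hence Quebec necessarily comes before Victor.

Yes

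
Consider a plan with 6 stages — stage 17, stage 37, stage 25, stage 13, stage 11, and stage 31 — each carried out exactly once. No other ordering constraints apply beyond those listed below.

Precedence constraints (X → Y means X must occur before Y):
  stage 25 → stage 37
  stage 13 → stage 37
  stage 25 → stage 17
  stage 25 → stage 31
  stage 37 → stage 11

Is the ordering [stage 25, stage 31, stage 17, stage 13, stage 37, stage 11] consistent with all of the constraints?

Checking each listed constraint against this order: for instance, stage 25 is in position 1 and stage 37 in position 5, so that constraint holds — and the remaining constraints check out the same way.

Yes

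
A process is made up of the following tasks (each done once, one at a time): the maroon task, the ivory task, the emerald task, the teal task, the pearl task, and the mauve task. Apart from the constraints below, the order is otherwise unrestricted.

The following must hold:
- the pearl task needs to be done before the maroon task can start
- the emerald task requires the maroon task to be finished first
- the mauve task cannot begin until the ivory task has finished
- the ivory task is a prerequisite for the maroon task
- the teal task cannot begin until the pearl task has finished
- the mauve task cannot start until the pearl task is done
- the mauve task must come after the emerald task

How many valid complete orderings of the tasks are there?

2 tasks have no prerequisites (the ivory task, the pearl task), so any of them could come first.
Systematically extending each partial ordering one task at a time and counting, there are 9 complete orderings.

9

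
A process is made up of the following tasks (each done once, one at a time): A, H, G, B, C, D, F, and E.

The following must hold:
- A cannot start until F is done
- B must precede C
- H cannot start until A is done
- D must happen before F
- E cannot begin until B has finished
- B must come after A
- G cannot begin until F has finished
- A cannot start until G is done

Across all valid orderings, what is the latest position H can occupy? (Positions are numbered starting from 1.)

No constraint forces any task after H, so it can be placed last, in position 8.

8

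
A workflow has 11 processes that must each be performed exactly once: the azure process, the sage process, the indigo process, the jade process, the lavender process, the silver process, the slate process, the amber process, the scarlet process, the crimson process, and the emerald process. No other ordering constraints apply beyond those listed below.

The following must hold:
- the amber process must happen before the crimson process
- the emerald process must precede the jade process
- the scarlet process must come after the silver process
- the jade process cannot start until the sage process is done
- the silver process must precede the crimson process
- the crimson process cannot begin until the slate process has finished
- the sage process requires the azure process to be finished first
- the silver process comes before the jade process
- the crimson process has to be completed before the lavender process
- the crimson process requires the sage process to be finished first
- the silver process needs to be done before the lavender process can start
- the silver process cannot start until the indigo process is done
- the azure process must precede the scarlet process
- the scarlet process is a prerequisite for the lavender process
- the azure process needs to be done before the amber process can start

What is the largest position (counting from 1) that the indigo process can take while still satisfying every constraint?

6

Every process that must follow the indigo process has to come after it. Tracing all chains starting from the indigo process, those processes are: the jade process, the lavender process, the silver process, the scarlet process, the crimson process — 5 in total.
So at least 5 processes follow the indigo process, putting the indigo process no later than position 6. That position is achievable by scheduling everything else first.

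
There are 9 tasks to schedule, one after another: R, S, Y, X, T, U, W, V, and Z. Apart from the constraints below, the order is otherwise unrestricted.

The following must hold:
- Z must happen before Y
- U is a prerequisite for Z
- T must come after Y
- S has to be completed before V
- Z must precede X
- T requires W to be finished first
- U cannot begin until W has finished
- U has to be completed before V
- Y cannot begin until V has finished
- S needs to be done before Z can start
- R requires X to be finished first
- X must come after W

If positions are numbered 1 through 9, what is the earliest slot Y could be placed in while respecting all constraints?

The tasks that are forced before Y, directly or transitively, are S, U, W, V, Z. That's 5 tasks.
So at minimum 5 tasks come before Y, putting Y no earlier than position 6. That position is achievable by scheduling exactly those predecessors first.

6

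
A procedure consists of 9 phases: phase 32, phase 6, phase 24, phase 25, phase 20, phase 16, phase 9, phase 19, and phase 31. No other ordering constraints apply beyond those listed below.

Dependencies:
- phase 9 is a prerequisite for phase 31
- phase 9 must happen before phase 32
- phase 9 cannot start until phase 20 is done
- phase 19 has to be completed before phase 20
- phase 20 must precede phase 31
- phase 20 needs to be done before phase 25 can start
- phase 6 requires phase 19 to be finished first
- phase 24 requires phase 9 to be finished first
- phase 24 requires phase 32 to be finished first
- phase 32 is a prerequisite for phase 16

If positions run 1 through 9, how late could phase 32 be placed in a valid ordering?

7

Every phase that must follow phase 32 has to come after it. Tracing all chains starting from phase 32, those phases are: phase 24, phase 16 — 2 in total.
So at least 2 phases follow phase 32, putting phase 32 no later than position 7. That position is achievable by scheduling everything else first.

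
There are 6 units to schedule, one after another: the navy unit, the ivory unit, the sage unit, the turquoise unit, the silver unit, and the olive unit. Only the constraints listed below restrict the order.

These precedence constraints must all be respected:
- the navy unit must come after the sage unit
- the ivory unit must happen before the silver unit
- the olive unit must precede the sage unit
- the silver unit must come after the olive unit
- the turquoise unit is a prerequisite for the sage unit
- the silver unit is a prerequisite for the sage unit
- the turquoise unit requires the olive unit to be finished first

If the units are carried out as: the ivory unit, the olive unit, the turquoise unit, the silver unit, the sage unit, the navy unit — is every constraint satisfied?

Checking each listed constraint against this order: for instance, the ivory unit is in position 1 and the silver unit in position 4, so that constraint holds — and the remaining constraints check out the same way.

Yes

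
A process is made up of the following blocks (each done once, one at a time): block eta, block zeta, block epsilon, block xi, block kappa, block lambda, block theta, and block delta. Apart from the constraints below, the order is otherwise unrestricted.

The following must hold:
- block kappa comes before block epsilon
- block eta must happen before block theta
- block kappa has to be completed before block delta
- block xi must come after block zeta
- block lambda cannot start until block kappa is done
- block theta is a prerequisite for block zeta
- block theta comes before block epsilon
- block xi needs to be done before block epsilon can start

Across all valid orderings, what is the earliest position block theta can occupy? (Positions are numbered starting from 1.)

Working backwards through the constraints from block theta, its only required predecessor is block eta.
So at minimum 1 block comes before block theta, putting block theta no earlier than position 2. That position is achievable by scheduling exactly that predecessor first.

2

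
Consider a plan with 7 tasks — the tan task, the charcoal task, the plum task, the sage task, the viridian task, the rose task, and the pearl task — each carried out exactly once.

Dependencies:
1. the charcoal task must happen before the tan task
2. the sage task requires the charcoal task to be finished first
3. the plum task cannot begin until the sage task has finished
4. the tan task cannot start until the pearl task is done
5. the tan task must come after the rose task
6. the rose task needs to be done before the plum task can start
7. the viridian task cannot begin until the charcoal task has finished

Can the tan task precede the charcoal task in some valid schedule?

The constraints give a chain the charcoal task → the tan task, which forces the charcoal task before the tan task.
Hence the tan task can never be scheduled before the charcoal task.

No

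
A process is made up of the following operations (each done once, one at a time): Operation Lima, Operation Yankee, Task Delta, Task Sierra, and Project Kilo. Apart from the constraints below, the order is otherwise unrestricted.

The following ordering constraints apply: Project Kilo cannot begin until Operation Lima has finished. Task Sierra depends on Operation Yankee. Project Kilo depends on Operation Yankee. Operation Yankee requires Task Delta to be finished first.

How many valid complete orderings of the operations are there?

2 operations have no prerequisites (Operation Lima, Task Delta), so any of them could come first.
Counting all ways to extend the partial order to a total order gives 7.

7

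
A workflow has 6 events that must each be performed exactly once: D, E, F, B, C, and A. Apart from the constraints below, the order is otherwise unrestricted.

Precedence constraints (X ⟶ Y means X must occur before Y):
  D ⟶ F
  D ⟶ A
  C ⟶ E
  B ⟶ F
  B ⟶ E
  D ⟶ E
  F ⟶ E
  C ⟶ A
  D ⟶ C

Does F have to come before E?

Chaining the stated constraints: F → E.
So F must precede E in any valid ordering.

Yes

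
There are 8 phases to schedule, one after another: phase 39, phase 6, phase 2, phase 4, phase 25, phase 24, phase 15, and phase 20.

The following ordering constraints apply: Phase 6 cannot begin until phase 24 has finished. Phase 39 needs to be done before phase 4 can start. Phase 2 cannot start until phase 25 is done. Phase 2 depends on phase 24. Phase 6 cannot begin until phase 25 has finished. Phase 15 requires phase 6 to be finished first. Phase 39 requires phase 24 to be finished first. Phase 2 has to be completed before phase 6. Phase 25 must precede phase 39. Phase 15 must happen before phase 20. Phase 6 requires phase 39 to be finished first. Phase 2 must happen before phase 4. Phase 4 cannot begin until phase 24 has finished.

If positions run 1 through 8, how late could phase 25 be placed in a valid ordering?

The phases that are forced after phase 25, directly or by a chain of constraints, are phase 39, phase 6, phase 2, phase 4, phase 15, phase 20. That's 6 phases.
So at least 6 phases follow phase 25, putting phase 25 no later than position 2. That position is achievable by scheduling everything else first.

2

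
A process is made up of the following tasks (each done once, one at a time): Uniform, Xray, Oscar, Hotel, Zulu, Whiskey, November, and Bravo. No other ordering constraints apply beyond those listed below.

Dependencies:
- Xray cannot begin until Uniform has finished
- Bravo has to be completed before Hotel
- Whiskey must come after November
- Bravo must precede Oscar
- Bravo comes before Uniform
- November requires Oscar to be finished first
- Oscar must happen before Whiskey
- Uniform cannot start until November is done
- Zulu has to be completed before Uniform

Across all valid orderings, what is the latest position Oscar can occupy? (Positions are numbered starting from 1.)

4

The tasks that are forced after Oscar, directly or by a chain of constraints, are Uniform, Xray, Whiskey, November. That's 4 tasks.
With 4 mandatory successors out of 8 tasks total, the latest slot for Oscar is 8−4 = 4, and it's reachable by doing all non-successors before Oscar.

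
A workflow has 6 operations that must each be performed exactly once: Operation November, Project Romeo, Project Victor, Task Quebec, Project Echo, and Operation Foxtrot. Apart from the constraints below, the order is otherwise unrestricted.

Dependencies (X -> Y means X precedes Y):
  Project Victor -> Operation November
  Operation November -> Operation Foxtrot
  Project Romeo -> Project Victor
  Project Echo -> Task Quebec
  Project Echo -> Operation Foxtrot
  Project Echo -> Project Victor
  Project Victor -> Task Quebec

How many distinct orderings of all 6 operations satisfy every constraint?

2 operations have no prerequisites (Project Romeo, Project Echo), so any of them could come first.
Enumerating by repeatedly choosing an available operation (one whose prerequisites are all placed) gives 6 distinct complete orderings.

6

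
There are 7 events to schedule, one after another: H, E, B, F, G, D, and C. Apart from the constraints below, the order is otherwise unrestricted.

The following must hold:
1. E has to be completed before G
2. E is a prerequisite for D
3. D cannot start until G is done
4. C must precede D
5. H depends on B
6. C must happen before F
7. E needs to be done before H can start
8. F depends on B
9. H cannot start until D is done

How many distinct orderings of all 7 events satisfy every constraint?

50

The events with no prerequisites are E, B, C; any of them can be placed first.
Counting all ways to extend the partial order to a total order gives 50.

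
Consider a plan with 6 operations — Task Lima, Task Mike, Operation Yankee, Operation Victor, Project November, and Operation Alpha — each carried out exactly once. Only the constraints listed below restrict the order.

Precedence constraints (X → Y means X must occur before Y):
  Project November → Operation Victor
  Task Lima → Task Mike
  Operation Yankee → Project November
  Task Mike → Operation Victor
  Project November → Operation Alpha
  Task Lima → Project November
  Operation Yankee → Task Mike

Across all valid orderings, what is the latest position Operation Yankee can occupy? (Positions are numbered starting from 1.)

Every operation that must follow Operation Yankee has to come after it. Tracing all chains starting from Operation Yankee, those operations are: Task Mike, Operation Victor, Project November, Operation Alpha — 4 in total.
With 4 mandatory successors out of 6 operations total, the latest slot for Operation Yankee is 6−4 = 2, and it's reachable by doing all non-successors before Operation Yankee.

2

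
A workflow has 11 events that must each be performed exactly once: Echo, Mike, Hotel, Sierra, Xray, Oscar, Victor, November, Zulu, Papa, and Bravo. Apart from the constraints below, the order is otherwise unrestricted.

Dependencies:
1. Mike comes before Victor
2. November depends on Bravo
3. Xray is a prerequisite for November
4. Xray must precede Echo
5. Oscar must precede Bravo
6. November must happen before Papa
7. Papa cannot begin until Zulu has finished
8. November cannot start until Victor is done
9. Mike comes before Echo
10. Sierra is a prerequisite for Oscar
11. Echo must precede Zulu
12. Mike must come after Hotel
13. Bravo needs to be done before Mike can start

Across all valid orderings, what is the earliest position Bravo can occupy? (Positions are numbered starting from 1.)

Every event that must precede Bravo has to come before it. Tracing all chains that end at Bravo, those events are: Sierra, Oscar — 2 in total.
With 2 mandatory predecessors, the earliest Bravo can sit is position 2+1 = 3, and placing just those 2 first achieves it.

3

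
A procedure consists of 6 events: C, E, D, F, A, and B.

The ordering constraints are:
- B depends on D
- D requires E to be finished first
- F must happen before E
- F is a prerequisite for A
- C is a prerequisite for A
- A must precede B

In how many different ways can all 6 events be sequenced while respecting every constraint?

2 events have no prerequisites (C, F), so any of them could come first.
Counting all ways to extend the partial order to a total order gives 9.

9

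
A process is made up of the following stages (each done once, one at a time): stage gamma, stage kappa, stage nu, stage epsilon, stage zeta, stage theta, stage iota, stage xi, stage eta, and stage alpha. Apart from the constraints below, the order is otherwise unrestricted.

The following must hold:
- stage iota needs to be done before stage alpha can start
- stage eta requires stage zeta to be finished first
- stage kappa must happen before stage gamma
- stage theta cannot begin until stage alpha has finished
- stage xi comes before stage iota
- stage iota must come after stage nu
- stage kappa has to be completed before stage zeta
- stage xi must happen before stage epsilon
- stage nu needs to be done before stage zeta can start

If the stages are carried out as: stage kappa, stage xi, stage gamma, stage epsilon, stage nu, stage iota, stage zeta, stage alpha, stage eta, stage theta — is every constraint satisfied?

Checking each listed constraint against this order: for instance, stage kappa is in position 1 and stage zeta in position 7, so that constraint holds — and the remaining constraints check out the same way.

Yes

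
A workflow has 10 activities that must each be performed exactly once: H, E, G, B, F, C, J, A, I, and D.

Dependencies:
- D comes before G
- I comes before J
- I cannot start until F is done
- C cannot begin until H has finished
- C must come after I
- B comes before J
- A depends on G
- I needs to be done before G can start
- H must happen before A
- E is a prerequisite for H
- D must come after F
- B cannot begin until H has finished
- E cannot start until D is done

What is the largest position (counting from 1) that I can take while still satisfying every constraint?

Following every chain forward from I, the activities that must come later are G, C, J, A — 4 of them.
So at least 4 activities follow I, putting I no later than position 6. That position is achievable by scheduling everything else first.

6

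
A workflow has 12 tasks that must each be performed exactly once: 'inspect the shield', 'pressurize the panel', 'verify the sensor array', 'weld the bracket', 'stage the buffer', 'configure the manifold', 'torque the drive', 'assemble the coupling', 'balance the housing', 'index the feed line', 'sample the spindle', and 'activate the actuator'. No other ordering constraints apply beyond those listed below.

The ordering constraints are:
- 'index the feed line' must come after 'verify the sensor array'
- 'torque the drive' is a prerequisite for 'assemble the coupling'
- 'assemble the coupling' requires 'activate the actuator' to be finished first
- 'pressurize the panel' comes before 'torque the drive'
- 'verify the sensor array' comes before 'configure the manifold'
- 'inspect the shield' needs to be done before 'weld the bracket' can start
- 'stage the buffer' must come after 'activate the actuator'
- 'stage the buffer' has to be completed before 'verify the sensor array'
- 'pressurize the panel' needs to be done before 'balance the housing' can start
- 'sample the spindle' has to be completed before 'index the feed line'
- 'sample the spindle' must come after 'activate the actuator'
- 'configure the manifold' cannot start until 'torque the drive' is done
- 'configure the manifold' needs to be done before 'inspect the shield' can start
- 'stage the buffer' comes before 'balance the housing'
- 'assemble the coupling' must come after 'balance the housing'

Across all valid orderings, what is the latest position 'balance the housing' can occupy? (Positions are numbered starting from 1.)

11

The only task forced after 'balance the housing' (directly or by a chain) is 'assemble the coupling'.
So at least 1 task follows 'balance the housing', putting 'balance the housing' no later than position 11. That position is achievable by scheduling everything else first.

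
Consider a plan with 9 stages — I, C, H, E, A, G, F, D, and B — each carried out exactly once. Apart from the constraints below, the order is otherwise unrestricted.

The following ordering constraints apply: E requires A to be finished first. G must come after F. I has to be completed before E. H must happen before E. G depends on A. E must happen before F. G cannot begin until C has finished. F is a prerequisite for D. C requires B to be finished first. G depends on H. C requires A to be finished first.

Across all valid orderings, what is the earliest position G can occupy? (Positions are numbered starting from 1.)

8

The stages that are forced before G, directly or transitively, are I, C, H, E, A, F, B. That's 7 stages.
With 7 mandatory predecessors, the earliest G can sit is position 7+1 = 8, and placing just those 7 first achieves it.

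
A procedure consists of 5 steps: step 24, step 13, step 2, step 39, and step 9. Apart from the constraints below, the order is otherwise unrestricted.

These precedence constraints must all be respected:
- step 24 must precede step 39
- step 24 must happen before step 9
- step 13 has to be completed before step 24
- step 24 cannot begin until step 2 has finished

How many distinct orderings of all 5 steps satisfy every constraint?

The steps with no prerequisites are step 13, step 2; any of them can be placed first.
Counting all ways to extend the partial order to a total order gives 4.

4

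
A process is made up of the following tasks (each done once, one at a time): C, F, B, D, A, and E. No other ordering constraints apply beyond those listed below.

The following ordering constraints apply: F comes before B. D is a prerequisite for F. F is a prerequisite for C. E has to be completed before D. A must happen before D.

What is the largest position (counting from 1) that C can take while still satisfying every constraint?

Nothing depends on C, so it can be the final task, position 6.

6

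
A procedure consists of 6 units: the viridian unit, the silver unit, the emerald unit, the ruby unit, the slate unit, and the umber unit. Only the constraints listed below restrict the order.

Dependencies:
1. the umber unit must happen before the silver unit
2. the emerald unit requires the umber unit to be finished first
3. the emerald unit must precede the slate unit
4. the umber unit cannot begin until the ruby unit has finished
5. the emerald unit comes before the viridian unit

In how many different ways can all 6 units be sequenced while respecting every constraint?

The ruby unit is the only unit with nothing required before it, so every ordering starts there.
Systematically extending each partial ordering one unit at a time and counting, there are 8 complete orderings.

8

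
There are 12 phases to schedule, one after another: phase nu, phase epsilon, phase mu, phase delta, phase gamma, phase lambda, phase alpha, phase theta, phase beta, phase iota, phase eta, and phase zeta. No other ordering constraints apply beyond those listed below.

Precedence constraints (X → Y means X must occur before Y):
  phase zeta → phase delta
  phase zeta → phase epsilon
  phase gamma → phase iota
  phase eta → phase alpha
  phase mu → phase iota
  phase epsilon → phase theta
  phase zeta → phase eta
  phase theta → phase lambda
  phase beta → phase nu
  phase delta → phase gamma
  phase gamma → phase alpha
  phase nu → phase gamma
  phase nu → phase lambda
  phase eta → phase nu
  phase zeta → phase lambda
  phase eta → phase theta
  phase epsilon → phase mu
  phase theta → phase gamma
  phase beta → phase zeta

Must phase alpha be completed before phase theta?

The constraints actually force phase theta before phase alpha (via phase theta → phase gamma → phase alpha), not the other way around.
So phase alpha never precedes phase theta.

No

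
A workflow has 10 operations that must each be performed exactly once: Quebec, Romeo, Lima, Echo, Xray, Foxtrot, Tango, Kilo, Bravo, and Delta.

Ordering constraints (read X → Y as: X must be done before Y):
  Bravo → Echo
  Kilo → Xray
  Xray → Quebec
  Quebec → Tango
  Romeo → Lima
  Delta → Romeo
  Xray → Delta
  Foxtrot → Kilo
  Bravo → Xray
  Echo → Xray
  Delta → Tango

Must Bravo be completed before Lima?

Chaining the stated constraints: Bravo → Xray → Delta → Romeo → Lima.
That forces Bravo before Lima in every valid schedule.

Yes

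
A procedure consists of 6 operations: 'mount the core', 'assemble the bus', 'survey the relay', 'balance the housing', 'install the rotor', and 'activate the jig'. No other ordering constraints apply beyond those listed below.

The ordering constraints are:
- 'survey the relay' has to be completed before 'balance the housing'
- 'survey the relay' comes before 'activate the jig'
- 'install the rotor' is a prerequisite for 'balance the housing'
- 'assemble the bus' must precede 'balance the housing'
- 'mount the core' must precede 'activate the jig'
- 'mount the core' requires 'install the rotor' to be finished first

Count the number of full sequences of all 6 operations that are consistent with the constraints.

33

3 operations have no prerequisites ('assemble the bus', 'survey the relay', 'install the rotor'), so any of them could come first.
Counting all ways to extend the partial order to a total order gives 33.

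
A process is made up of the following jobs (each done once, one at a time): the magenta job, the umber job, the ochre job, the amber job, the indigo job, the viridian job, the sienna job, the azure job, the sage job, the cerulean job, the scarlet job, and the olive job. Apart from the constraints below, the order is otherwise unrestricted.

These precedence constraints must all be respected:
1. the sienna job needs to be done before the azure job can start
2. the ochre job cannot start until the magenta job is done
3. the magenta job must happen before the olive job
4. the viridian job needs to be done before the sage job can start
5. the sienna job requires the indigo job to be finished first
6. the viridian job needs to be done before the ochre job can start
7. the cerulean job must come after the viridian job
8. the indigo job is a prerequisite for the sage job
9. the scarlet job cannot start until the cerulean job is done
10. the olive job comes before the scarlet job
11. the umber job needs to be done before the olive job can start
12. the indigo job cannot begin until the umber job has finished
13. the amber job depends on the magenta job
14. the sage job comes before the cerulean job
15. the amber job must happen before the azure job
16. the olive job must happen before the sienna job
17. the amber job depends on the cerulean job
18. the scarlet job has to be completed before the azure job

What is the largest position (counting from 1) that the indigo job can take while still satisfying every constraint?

6

The jobs that are forced after the indigo job, directly or by a chain of constraints, are the amber job, the sienna job, the azure job, the sage job, the cerulean job, the scarlet job. That's 6 jobs.
So at least 6 jobs follow the indigo job, putting the indigo job no later than position 6. That position is achievable by scheduling everything else first.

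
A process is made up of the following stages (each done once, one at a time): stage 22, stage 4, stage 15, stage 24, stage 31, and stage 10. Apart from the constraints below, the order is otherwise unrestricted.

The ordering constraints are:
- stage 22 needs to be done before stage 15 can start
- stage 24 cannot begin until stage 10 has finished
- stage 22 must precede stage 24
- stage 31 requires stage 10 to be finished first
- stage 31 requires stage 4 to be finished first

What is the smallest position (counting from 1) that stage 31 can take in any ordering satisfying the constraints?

The stages that are forced before stage 31, directly or transitively, are stage 4, stage 10. That's 2 stages.
With 2 mandatory predecessors, the earliest stage 31 can sit is position 2+1 = 3, and placing just those 2 first achieves it.

3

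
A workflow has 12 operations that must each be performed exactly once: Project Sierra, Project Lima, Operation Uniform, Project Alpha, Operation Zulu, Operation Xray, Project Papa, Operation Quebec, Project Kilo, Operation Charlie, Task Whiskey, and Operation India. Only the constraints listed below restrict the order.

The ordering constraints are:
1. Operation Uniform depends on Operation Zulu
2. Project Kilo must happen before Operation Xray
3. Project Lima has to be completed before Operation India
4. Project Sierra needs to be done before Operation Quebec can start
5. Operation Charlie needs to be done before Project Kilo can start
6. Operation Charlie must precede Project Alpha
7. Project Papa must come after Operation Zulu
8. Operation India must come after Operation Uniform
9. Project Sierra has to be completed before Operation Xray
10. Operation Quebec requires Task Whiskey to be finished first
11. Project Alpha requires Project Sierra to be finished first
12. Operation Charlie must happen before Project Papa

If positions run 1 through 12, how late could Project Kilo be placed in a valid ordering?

Following the constraints forward from Project Kilo, its only required successor is Operation Xray.
So at least 1 operation follows Project Kilo, putting Project Kilo no later than position 11. That position is achievable by scheduling everything else first.

11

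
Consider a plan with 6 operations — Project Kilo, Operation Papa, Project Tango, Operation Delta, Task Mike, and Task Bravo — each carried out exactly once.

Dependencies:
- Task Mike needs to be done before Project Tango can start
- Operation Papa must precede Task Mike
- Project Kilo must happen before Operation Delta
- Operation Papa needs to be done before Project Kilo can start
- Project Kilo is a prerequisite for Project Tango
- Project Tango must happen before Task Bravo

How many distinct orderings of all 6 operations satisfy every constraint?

Only Operation Papa has no prerequisites, so it must go first.
Enumerating by repeatedly choosing an available operation (one whose prerequisites are all placed) gives 7 distinct complete orderings.

7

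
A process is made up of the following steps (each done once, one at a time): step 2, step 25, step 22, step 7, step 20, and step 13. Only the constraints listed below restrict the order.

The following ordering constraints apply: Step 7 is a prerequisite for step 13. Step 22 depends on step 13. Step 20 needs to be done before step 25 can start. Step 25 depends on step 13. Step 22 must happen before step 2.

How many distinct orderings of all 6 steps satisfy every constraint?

12

The steps with no prerequisites are step 7, step 20; any of them can be placed first.
Counting all ways to extend the partial order to a total order gives 12.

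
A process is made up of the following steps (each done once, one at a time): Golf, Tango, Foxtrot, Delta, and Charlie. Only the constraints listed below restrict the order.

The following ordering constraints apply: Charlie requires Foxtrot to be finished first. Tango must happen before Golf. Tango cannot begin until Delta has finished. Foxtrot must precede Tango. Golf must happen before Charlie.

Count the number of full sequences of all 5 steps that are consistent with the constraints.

The steps with no prerequisites are Foxtrot, Delta; any of them can be placed first.
Counting all ways to extend the partial order to a total order gives 2.

2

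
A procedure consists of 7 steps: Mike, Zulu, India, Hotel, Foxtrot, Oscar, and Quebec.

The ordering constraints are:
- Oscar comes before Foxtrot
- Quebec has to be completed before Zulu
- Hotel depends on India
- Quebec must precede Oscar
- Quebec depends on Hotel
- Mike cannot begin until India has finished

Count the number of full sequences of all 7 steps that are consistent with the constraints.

18

India is the only step with nothing required before it, so every ordering starts there.
Enumerating by repeatedly choosing an available step (one whose prerequisites are all placed) gives 18 distinct complete orderings.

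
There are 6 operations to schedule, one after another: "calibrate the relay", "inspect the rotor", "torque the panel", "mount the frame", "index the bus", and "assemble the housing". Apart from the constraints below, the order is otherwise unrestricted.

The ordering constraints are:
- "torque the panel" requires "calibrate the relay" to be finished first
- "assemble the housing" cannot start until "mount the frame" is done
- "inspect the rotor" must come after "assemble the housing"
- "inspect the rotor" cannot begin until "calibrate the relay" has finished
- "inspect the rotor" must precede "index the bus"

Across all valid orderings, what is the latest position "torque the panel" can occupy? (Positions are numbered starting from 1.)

6

No constraint forces any operation after "torque the panel", so it can be placed last, in position 6.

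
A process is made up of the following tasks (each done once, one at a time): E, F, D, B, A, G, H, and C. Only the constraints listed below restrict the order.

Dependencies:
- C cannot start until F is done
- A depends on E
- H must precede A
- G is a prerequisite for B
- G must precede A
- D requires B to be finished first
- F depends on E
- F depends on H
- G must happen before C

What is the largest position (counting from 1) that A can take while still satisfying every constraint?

8

A has no required successors, so nothing stops it from going last (position 8).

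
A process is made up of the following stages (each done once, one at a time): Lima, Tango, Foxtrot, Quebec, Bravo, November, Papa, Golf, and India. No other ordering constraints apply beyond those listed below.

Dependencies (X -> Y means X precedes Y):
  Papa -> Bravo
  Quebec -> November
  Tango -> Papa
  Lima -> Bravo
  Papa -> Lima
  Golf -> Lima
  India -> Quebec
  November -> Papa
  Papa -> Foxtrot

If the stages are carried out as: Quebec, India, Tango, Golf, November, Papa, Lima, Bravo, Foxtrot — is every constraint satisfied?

The sequence places Quebec ahead of India.
But one of the constraints requires India before Quebec, so this ordering violates it.

No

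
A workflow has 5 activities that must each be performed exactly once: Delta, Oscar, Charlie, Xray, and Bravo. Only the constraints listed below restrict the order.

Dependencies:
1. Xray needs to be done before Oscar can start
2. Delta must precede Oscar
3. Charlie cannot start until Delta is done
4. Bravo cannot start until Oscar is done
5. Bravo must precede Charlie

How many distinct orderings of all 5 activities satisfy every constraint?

2

2 activities have no prerequisites (Delta, Xray), so any of them could come first.
Systematically extending each partial ordering one activity at a time and counting, there are 2 complete orderings.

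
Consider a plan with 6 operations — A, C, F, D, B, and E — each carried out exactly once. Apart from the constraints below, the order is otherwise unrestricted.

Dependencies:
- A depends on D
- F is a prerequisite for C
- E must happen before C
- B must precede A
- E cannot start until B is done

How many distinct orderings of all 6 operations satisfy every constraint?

40

3 operations have no prerequisites (F, D, B), so any of them could come first.
Systematically extending each partial ordering one operation at a time and counting, there are 40 complete orderings.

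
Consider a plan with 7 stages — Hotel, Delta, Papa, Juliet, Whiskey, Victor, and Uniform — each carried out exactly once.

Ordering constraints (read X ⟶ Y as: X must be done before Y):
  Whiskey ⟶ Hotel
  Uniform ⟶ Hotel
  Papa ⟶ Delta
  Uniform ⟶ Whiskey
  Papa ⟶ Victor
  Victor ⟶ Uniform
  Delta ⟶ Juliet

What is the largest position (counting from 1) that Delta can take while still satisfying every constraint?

6

The only stage forced after Delta (directly or by a chain) is Juliet.
So at least 1 stage follows Delta, putting Delta no later than position 6. That position is achievable by scheduling everything else first.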